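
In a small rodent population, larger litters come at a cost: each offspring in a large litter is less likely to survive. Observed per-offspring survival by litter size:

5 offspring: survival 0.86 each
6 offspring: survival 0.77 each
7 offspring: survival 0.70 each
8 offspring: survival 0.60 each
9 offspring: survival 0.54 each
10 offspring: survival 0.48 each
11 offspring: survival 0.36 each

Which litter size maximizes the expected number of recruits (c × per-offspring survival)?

7

Expected recruits = c × s(c):
  c=5: 5 × 0.86 = 4.300
  c=6: 6 × 0.77 = 4.620
  c=7: 7 × 0.70 = 4.900
  c=8: 8 × 0.60 = 4.800
  c=9: 9 × 0.54 = 4.860
  c=10: 10 × 0.48 = 4.800
  c=11: 11 × 0.36 = 3.960
Maximum at c = 7 (4.900 recruits).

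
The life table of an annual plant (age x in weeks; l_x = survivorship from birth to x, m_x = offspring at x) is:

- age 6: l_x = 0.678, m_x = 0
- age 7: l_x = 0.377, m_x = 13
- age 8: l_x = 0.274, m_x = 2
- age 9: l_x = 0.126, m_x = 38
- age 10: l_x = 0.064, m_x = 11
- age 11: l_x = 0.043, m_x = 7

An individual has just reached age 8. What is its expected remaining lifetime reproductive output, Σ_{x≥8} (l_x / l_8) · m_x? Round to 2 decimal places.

l_8 = 0.274. Conditional survival from age 8 to x is l_x / l_8.
  x=8: (0.274/0.274) × 2 = 2.0000
  x=9: (0.126/0.274) × 38 = 17.4745
  x=10: (0.064/0.274) × 11 = 2.5693
  x=11: (0.043/0.274) × 7 = 1.0985
Sum = 2.0000 + 17.4745 + 2.5693 + 1.0985 = 23.1423

23.14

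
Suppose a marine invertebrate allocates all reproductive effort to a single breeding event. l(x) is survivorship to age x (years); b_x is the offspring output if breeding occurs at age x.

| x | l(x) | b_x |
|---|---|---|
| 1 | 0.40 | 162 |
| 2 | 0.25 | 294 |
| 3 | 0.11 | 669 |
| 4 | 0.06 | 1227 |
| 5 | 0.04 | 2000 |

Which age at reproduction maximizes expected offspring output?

5

Expected offspring if breeding at age x = l(x) × b_x:
  age 1: 0.40 × 162 = 64.800
  age 2: 0.25 × 294 = 73.500
  age 3: 0.11 × 669 = 73.590
  age 4: 0.06 × 1227 = 73.620
  age 5: 0.04 × 2000 = 80.000
Maximum at age 5 (80.000).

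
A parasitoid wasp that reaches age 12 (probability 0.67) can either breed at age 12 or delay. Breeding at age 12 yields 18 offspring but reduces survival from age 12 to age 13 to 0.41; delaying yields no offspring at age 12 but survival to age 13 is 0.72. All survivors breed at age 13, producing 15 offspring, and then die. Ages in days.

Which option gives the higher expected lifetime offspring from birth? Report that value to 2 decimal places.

16.18

breed at age 12: R₀ = 0.67 × (18 + 0.41 × 15) = 0.67 × 24.1500 = 16.1805
delay to age 13: R₀ = 0.67 × (0.72 × 15) = 0.67 × 10.8000 = 7.2360
Higher: breed at age 12 (16.1805).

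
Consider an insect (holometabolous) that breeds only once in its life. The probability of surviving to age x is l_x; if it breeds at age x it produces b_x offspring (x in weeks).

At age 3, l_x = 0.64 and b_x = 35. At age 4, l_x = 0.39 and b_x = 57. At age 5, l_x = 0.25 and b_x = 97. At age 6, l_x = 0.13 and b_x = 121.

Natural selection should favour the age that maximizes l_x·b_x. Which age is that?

5

Expected offspring if breeding at age x = l_x × b_x:
  age 3: 0.64 × 35 = 22.400
  age 4: 0.39 × 57 = 22.230
  age 5: 0.25 × 97 = 24.250
  age 6: 0.13 × 121 = 15.730
Maximum at age 5 (24.250).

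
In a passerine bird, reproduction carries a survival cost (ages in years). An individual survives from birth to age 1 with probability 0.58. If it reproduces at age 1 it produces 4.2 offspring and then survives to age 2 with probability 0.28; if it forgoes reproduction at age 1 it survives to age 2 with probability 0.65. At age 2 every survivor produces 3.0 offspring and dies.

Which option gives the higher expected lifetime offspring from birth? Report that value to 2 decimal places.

2.92

breed at age 1: R₀ = 0.58 × (4.2 + 0.28 × 3.0) = 0.58 × 5.0400 = 2.9232
delay to age 2: R₀ = 0.58 × (0.65 × 3.0) = 0.58 × 1.9500 = 1.1310
Higher: breed at age 1 (2.9232).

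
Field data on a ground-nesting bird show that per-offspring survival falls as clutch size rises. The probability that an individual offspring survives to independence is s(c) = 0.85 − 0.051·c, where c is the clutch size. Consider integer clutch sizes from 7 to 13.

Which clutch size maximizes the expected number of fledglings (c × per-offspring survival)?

Expected fledglings = c × s(c):
  c=7: 7 × 0.493 = 3.451
  c=8: 8 × 0.442 = 3.536
  c=9: 9 × 0.391 = 3.519
  c=10: 10 × 0.340 = 3.400
  c=11: 11 × 0.289 = 3.179
  c=12: 12 × 0.238 = 2.856
  c=13: 13 × 0.187 = 2.431
Maximum at c = 8 (3.536 fledglings).

8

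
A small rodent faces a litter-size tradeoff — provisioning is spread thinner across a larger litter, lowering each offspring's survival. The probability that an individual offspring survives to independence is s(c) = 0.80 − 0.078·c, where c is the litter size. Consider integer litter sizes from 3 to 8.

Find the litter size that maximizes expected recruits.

5

Expected recruits = c × s(c):
  c=3: 3 × 0.566 = 1.698
  c=4: 4 × 0.488 = 1.952
  c=5: 5 × 0.410 = 2.050
  c=6: 6 × 0.332 = 1.992
  c=7: 7 × 0.254 = 1.778
  c=8: 8 × 0.176 = 1.408
Maximum at c = 5 (2.050 recruits).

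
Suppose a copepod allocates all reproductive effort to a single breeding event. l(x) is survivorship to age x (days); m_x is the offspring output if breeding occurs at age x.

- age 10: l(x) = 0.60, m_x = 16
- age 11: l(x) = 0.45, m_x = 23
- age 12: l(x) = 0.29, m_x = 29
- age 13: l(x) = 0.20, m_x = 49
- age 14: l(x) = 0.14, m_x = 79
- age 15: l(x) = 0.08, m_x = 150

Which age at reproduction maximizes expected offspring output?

Expected offspring if breeding at age x = l(x) × m_x:
  age 10: 0.60 × 16 = 9.600
  age 11: 0.45 × 23 = 10.350
  age 12: 0.29 × 29 = 8.410
  age 13: 0.20 × 49 = 9.800
  age 14: 0.14 × 79 = 11.060
  age 15: 0.08 × 150 = 12.000
Maximum at age 15 (12.000).

15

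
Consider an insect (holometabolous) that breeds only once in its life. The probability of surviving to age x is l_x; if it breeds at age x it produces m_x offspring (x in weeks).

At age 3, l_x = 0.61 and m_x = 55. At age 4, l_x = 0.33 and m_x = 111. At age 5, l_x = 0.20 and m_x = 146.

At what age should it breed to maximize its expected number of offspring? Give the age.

Expected offspring if breeding at age x = l_x × m_x:
  age 3: 0.61 × 55 = 33.550
  age 4: 0.33 × 111 = 36.630
  age 5: 0.20 × 146 = 29.200
Maximum at age 4 (36.630).

4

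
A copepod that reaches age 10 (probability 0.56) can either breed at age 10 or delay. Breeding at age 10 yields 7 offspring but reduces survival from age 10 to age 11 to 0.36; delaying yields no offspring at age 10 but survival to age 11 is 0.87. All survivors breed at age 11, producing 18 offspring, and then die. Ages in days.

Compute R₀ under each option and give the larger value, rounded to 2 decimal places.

8.77

breed at age 10: R₀ = 0.56 × (7 + 0.36 × 18) = 0.56 × 13.4800 = 7.5488
delay to age 11: R₀ = 0.56 × (0.87 × 18) = 0.56 × 15.6600 = 8.7696
Higher: delay to age 11 (8.7696).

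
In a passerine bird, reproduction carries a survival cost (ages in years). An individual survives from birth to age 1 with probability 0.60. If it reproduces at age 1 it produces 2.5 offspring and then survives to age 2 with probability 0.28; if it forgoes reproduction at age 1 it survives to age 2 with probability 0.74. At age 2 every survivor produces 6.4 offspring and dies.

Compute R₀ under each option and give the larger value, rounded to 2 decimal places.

breed at age 1: R₀ = 0.60 × (2.5 + 0.28 × 6.4) = 0.60 × 4.2920 = 2.5752
delay to age 2: R₀ = 0.60 × (0.74 × 6.4) = 0.60 × 4.7360 = 2.8416
Higher: delay to age 2 (2.8416).

2.84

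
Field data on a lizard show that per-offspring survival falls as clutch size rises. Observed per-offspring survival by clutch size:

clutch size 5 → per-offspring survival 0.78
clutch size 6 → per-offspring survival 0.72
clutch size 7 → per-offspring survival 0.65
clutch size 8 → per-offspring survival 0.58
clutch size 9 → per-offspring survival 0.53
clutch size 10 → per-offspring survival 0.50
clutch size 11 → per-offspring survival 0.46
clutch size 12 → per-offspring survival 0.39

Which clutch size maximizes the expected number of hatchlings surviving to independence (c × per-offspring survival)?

Expected hatchlings surviving to independence = c × s(c):
  c=5: 5 × 0.78 = 3.900
  c=6: 6 × 0.72 = 4.320
  c=7: 7 × 0.65 = 4.550
  c=8: 8 × 0.58 = 4.640
  c=9: 9 × 0.53 = 4.770
  c=10: 10 × 0.50 = 5.000
  c=11: 11 × 0.46 = 5.060
  c=12: 12 × 0.39 = 4.680
Maximum at c = 11 (5.060 hatchlings surviving to independence).

11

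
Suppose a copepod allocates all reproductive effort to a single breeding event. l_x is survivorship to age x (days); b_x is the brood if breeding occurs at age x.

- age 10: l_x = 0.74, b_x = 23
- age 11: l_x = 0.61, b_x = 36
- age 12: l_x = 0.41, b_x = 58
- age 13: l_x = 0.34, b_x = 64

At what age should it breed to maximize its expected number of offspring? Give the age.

Expected offspring if breeding at age x = l_x × b_x:
  age 10: 0.74 × 23 = 17.020
  age 11: 0.61 × 36 = 21.960
  age 12: 0.41 × 58 = 23.780
  age 13: 0.34 × 64 = 21.760
Maximum at age 12 (23.780).

12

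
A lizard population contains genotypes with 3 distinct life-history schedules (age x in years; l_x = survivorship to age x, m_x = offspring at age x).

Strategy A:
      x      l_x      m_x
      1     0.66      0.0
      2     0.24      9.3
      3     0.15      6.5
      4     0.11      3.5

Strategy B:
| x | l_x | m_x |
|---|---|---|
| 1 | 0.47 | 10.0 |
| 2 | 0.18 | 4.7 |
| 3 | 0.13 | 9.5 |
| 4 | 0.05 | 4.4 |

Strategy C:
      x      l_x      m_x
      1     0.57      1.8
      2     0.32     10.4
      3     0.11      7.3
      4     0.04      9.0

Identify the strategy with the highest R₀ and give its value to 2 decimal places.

Strategy A: R₀ = 0.66×0.0 + 0.24×9.3 + 0.15×6.5 + 0.11×3.5 = 3.5920
Strategy B: R₀ = 0.47×10.0 + 0.18×4.7 + 0.13×9.5 + 0.05×4.4 = 7.0010
Strategy C: R₀ = 0.57×1.8 + 0.32×10.4 + 0.11×7.3 + 0.04×9.0 = 5.5170
Highest R₀: strategy B with 7.0010.

7.00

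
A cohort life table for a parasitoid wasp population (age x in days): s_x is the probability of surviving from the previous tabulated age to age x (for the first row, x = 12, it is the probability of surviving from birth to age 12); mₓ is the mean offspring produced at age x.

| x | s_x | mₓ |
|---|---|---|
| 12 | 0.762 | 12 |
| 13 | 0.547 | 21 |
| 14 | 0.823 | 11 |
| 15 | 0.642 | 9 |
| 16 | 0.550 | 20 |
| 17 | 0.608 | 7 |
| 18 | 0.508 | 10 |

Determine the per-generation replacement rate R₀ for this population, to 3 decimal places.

Survivorship from birth: l_x = s_12·s_13·…·s_x.
  l_12 = 0.76200
  l_13 = 0.41681
  l_14 = 0.34304
  l_15 = 0.22023
  l_16 = 0.12113
  l_17 = 0.07365
  l_18 = 0.03741
R₀ = Σ l_x mₓ:
  age 12: 0.76200 × 12 = 9.1440
  age 13: 0.41681 × 21 = 8.7530
  age 14: 0.34304 × 11 = 3.7734
  age 15: 0.22023 × 9 = 1.9821
  age 16: 0.12113 × 20 = 2.4226
  age 17: 0.07365 × 7 = 0.5155
  age 18: 0.03741 × 10 = 0.3741
R₀ = 9.1440 + 8.7530 + 3.7734 + 1.9821 + 2.4226 + 0.5155 + 0.3741 = 26.9648

26.965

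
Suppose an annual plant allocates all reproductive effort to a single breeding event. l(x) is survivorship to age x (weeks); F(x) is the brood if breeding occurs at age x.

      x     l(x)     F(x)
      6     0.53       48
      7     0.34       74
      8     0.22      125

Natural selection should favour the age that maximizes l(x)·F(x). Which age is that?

8

Expected offspring if breeding at age x = l(x) × F(x):
  age 6: 0.53 × 48 = 25.440
  age 7: 0.34 × 74 = 25.160
  age 8: 0.22 × 125 = 27.500
Maximum at age 8 (27.500).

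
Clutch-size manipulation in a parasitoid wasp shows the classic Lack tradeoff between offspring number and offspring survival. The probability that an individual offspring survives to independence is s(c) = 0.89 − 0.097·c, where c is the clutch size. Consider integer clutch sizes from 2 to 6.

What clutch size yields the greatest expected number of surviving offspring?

5

Expected surviving offspring = c × s(c):
  c=2: 2 × 0.696 = 1.392
  c=3: 3 × 0.599 = 1.797
  c=4: 4 × 0.502 = 2.008
  c=5: 5 × 0.405 = 2.025
  c=6: 6 × 0.308 = 1.848
Maximum at c = 5 (2.025 surviving offspring).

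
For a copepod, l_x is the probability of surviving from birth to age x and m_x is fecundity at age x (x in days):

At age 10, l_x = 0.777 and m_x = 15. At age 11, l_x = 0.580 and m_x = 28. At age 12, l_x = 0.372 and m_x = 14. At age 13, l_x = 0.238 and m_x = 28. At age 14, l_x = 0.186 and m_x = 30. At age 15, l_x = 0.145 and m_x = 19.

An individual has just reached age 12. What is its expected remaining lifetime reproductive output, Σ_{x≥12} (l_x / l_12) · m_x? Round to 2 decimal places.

l_12 = 0.372. Conditional survival from age 12 to x is l_x / l_12.
  x=12: (0.372/0.372) × 14 = 14.0000
  x=13: (0.238/0.372) × 28 = 17.9140
  x=14: (0.186/0.372) × 30 = 15.0000
  x=15: (0.145/0.372) × 19 = 7.4059
Sum = 14.0000 + 17.9140 + 15.0000 + 7.4059 = 54.3199

54.32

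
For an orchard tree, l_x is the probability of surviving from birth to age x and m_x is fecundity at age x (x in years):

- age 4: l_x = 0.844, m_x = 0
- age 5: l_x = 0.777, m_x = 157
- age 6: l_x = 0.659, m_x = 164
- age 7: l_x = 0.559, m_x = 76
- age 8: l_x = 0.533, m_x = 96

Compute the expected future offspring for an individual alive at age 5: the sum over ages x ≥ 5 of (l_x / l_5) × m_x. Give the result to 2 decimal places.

l_5 = 0.777. Conditional survival from age 5 to x is l_x / l_5.
  x=5: (0.777/0.777) × 157 = 157.0000
  x=6: (0.659/0.777) × 164 = 139.0940
  x=7: (0.559/0.777) × 76 = 54.6770
  x=8: (0.533/0.777) × 96 = 65.8533
Sum = 157.0000 + 139.0940 + 54.6770 + 65.8533 = 416.6242

416.62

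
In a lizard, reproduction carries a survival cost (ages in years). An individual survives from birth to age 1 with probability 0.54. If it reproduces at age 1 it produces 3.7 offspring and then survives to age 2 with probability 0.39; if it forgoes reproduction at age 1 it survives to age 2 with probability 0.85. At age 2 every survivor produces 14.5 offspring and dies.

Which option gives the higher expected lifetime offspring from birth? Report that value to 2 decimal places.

6.66

breed at age 1: R₀ = 0.54 × (3.7 + 0.39 × 14.5) = 0.54 × 9.3550 = 5.0517
delay to age 2: R₀ = 0.54 × (0.85 × 14.5) = 0.54 × 12.3250 = 6.6555
Higher: delay to age 2 (6.6555).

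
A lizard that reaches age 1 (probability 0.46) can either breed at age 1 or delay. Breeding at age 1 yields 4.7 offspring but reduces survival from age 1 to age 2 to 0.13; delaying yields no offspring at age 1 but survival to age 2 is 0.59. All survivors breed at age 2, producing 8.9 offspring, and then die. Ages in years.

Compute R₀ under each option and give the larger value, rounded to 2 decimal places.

breed at age 1: R₀ = 0.46 × (4.7 + 0.13 × 8.9) = 0.46 × 5.8570 = 2.6942
delay to age 2: R₀ = 0.46 × (0.59 × 8.9) = 0.46 × 5.2510 = 2.4155
Higher: breed at age 1 (2.6942).

2.69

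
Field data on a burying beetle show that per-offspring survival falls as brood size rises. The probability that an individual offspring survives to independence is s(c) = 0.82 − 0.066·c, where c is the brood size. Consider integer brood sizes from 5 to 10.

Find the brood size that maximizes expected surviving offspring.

Expected surviving offspring = c × s(c):
  c=5: 5 × 0.490 = 2.450
  c=6: 6 × 0.424 = 2.544
  c=7: 7 × 0.358 = 2.506
  c=8: 8 × 0.292 = 2.336
  c=9: 9 × 0.226 = 2.034
  c=10: 10 × 0.160 = 1.600
Maximum at c = 6 (2.544 surviving offspring).

6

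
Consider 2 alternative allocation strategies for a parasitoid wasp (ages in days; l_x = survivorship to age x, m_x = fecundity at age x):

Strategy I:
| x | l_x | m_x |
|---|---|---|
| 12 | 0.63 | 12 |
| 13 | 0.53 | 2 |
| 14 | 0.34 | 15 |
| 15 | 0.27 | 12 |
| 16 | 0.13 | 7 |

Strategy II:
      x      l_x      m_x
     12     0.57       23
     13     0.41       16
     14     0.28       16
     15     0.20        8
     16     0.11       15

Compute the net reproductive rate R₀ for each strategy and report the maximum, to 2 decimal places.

27.40

Strategy I: R₀ = 0.63×12 + 0.53×2 + 0.34×15 + 0.27×12 + 0.13×7 = 17.8700
Strategy II: R₀ = 0.57×23 + 0.41×16 + 0.28×16 + 0.20×8 + 0.11×15 = 27.4000
Highest R₀: strategy II with 27.4000.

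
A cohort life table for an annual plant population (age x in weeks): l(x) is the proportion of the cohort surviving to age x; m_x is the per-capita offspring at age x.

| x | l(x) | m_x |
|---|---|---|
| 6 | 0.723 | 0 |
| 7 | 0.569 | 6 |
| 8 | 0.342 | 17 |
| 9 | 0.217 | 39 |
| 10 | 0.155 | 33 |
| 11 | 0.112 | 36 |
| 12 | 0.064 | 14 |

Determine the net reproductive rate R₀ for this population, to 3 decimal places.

27.734

R₀ = Σ l(x) m_x:
  age 6: 0.723 × 0 = 0.0000
  age 7: 0.569 × 6 = 3.4140
  age 8: 0.342 × 17 = 5.8140
  age 9: 0.217 × 39 = 8.4630
  age 10: 0.155 × 33 = 5.1150
  age 11: 0.112 × 36 = 4.0320
  age 12: 0.064 × 14 = 0.8960
R₀ = 0.0000 + 3.4140 + 5.8140 + 8.4630 + 5.1150 + 4.0320 + 0.8960 = 27.7340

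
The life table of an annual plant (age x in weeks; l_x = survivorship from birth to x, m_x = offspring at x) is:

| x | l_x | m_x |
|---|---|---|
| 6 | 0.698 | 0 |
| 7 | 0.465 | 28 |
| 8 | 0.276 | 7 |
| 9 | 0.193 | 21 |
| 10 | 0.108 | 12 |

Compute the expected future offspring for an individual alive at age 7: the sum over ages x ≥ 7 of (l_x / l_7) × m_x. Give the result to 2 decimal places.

l_7 = 0.465. Conditional survival from age 7 to x is l_x / l_7.
  x=7: (0.465/0.465) × 28 = 28.0000
  x=8: (0.276/0.465) × 7 = 4.1548
  x=9: (0.193/0.465) × 21 = 8.7161
  x=10: (0.108/0.465) × 12 = 2.7871
Sum = 28.0000 + 4.1548 + 8.7161 + 2.7871 = 43.6581

43.66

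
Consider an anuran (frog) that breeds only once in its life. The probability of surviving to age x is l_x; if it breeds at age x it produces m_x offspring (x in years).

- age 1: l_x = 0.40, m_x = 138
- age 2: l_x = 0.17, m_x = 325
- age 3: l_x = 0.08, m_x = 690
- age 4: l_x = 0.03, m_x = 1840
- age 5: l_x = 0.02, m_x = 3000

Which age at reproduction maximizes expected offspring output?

Expected offspring if breeding at age x = l_x × m_x:
  age 1: 0.40 × 138 = 55.200
  age 2: 0.17 × 325 = 55.250
  age 3: 0.08 × 690 = 55.200
  age 4: 0.03 × 1840 = 55.200
  age 5: 0.02 × 3000 = 60.000
Maximum at age 5 (60.000).

5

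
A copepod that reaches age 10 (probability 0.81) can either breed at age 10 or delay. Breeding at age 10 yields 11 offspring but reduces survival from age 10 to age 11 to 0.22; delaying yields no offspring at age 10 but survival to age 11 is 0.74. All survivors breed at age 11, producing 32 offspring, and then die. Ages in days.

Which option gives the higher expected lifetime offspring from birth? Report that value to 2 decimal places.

19.18

breed at age 10: R₀ = 0.81 × (11 + 0.22 × 32) = 0.81 × 18.0400 = 14.6124
delay to age 11: R₀ = 0.81 × (0.74 × 32) = 0.81 × 23.6800 = 19.1808
Higher: delay to age 11 (19.1808).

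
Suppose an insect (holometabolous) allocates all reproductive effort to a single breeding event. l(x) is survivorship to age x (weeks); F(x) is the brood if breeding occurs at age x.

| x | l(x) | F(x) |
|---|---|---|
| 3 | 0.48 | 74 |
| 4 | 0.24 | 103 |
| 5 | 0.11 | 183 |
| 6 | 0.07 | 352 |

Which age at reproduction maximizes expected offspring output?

3

Expected offspring if breeding at age x = l(x) × F(x):
  age 3: 0.48 × 74 = 35.520
  age 4: 0.24 × 103 = 24.720
  age 5: 0.11 × 183 = 20.130
  age 6: 0.07 × 352 = 24.640
Maximum at age 3 (35.520).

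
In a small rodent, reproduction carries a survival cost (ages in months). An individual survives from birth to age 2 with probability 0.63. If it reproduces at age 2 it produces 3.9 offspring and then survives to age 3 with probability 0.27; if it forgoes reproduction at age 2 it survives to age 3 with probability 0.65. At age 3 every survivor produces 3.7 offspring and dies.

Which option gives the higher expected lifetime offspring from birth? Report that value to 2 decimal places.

3.09

breed at age 2: R₀ = 0.63 × (3.9 + 0.27 × 3.7) = 0.63 × 4.8990 = 3.0864
delay to age 3: R₀ = 0.63 × (0.65 × 3.7) = 0.63 × 2.4050 = 1.5152
Higher: breed at age 2 (3.0864).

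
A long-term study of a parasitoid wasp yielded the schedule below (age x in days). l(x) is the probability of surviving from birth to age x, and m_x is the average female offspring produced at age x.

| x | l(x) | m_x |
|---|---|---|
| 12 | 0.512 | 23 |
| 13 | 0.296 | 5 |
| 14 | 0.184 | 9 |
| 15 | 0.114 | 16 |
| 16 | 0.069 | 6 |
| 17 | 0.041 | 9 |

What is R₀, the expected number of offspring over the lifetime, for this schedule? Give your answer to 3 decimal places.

R₀ = Σ l(x) m_x:
  age 12: 0.512 × 23 = 11.7760
  age 13: 0.296 × 5 = 1.4800
  age 14: 0.184 × 9 = 1.6560
  age 15: 0.114 × 16 = 1.8240
  age 16: 0.069 × 6 = 0.4140
  age 17: 0.041 × 9 = 0.3690
R₀ = 11.7760 + 1.4800 + 1.6560 + 1.8240 + 0.4140 + 0.3690 = 17.5190

17.519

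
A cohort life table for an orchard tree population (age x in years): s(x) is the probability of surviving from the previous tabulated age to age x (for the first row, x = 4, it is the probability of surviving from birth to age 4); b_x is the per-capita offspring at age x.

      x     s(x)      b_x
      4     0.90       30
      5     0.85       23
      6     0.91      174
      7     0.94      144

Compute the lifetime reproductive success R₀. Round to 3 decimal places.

259.956

Survivorship from birth: l_x = s_4·s_5·…·s_x.
  l_4 = 0.90000
  l_5 = 0.76500
  l_6 = 0.69615
  l_7 = 0.65438
R₀ = Σ l_x b_x:
  age 4: 0.90000 × 30 = 27.0000
  age 5: 0.76500 × 23 = 17.5950
  age 6: 0.69615 × 174 = 121.1301
  age 7: 0.65438 × 144 = 94.2307
R₀ = 27.0000 + 17.5950 + 121.1301 + 94.2307 = 259.9558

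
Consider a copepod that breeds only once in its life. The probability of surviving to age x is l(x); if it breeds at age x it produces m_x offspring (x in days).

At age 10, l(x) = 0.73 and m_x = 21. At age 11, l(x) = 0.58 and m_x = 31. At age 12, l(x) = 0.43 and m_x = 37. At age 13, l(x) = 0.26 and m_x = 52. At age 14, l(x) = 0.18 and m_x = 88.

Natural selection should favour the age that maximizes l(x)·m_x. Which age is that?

11

Expected offspring if breeding at age x = l(x) × m_x:
  age 10: 0.73 × 21 = 15.330
  age 11: 0.58 × 31 = 17.980
  age 12: 0.43 × 37 = 15.910
  age 13: 0.26 × 52 = 13.520
  age 14: 0.18 × 88 = 15.840
Maximum at age 11 (17.980).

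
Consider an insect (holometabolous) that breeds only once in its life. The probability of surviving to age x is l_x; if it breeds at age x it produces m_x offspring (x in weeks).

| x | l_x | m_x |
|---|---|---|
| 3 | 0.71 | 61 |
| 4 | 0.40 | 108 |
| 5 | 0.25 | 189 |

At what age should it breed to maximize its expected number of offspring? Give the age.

5

Expected offspring if breeding at age x = l_x × m_x:
  age 3: 0.71 × 61 = 43.310
  age 4: 0.40 × 108 = 43.200
  age 5: 0.25 × 189 = 47.250
Maximum at age 5 (47.250).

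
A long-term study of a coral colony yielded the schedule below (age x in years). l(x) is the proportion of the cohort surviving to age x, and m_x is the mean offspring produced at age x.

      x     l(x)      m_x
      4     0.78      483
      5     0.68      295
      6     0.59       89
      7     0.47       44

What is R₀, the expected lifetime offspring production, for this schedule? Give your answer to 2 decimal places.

R₀ = Σ l(x) m_x:
  age 4: 0.78 × 483 = 376.7400
  age 5: 0.68 × 295 = 200.6000
  age 6: 0.59 × 89 = 52.5100
  age 7: 0.47 × 44 = 20.6800
R₀ = 376.7400 + 200.6000 + 52.5100 + 20.6800 = 650.5300

650.53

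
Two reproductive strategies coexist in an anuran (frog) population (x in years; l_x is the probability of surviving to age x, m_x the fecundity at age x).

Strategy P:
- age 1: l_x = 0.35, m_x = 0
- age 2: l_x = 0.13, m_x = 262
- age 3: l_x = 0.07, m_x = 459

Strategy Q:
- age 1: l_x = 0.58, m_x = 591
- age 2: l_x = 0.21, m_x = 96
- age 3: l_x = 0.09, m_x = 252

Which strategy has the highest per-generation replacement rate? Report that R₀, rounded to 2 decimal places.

385.62

Strategy P: R₀ = 0.35×0 + 0.13×262 + 0.07×459 = 66.1900
Strategy Q: R₀ = 0.58×591 + 0.21×96 + 0.09×252 = 385.6200
Highest R₀: strategy Q with 385.6200.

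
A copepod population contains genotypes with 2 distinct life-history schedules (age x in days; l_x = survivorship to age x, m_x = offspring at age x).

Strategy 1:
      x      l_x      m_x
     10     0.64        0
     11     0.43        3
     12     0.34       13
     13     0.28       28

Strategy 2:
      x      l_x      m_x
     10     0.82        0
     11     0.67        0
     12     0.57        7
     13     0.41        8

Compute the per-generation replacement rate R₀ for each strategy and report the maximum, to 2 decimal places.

13.55

Strategy 1: R₀ = 0.64×0 + 0.43×3 + 0.34×13 + 0.28×28 = 13.5500
Strategy 2: R₀ = 0.82×0 + 0.67×0 + 0.57×7 + 0.41×8 = 7.2700
Highest R₀: strategy 1 with 13.5500.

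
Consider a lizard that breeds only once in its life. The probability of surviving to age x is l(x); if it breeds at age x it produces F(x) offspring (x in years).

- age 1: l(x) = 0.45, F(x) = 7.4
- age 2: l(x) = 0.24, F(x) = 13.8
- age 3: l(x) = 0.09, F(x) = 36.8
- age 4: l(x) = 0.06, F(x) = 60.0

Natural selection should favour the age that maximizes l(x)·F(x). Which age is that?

4

Expected offspring if breeding at age x = l(x) × F(x):
  age 1: 0.45 × 7.4 = 3.330
  age 2: 0.24 × 13.8 = 3.312
  age 3: 0.09 × 36.8 = 3.312
  age 4: 0.06 × 60.0 = 3.600
Maximum at age 4 (3.600).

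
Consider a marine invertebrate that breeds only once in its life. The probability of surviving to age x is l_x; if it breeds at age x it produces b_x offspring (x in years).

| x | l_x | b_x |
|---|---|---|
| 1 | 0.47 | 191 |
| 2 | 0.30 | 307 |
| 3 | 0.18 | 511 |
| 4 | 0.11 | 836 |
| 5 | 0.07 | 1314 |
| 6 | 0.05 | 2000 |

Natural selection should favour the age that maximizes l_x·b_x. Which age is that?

Expected offspring if breeding at age x = l_x × b_x:
  age 1: 0.47 × 191 = 89.770
  age 2: 0.30 × 307 = 92.100
  age 3: 0.18 × 511 = 91.980
  age 4: 0.11 × 836 = 91.960
  age 5: 0.07 × 1314 = 91.980
  age 6: 0.05 × 2000 = 100.000
Maximum at age 6 (100.000).

6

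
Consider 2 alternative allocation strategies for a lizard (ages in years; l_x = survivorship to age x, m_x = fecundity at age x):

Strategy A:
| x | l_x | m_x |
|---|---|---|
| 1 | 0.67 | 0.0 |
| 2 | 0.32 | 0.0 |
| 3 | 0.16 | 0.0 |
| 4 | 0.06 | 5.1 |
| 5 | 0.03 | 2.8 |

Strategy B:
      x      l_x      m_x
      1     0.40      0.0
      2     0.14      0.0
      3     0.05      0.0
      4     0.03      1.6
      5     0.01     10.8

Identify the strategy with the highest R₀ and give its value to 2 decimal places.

Strategy A: R₀ = 0.67×0.0 + 0.32×0.0 + 0.16×0.0 + 0.06×5.1 + 0.03×2.8 = 0.3900
Strategy B: R₀ = 0.40×0.0 + 0.14×0.0 + 0.05×0.0 + 0.03×1.6 + 0.01×10.8 = 0.1560
Highest R₀: strategy A with 0.3900.

0.39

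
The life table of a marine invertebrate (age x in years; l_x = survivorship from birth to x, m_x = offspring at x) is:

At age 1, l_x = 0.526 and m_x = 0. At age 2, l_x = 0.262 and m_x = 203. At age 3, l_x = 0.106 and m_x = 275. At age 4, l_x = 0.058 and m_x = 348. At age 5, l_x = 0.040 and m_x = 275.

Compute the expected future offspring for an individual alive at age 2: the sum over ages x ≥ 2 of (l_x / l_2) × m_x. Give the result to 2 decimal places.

433.28

l_2 = 0.262. Conditional survival from age 2 to x is l_x / l_2.
  x=2: (0.262/0.262) × 203 = 203.0000
  x=3: (0.106/0.262) × 275 = 111.2595
  x=4: (0.058/0.262) × 348 = 77.0382
  x=5: (0.040/0.262) × 275 = 41.9847
Sum = 203.0000 + 111.2595 + 77.0382 + 41.9847 = 433.2824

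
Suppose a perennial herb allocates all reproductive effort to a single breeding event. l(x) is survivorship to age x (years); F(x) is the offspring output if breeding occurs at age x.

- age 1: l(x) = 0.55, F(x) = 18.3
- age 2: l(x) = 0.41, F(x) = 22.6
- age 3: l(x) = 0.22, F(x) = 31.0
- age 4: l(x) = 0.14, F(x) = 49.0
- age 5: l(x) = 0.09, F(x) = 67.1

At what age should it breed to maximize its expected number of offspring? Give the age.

1

Expected offspring if breeding at age x = l(x) × F(x):
  age 1: 0.55 × 18.3 = 10.065
  age 2: 0.41 × 22.6 = 9.266
  age 3: 0.22 × 31.0 = 6.820
  age 4: 0.14 × 49.0 = 6.860
  age 5: 0.09 × 67.1 = 6.039
Maximum at age 1 (10.065).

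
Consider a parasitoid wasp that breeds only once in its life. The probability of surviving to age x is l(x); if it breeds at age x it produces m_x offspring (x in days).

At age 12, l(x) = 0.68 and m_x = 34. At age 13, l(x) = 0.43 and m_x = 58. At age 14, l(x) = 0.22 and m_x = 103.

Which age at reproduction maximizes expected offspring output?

Expected offspring if breeding at age x = l(x) × m_x:
  age 12: 0.68 × 34 = 23.120
  age 13: 0.43 × 58 = 24.940
  age 14: 0.22 × 103 = 22.660
Maximum at age 13 (24.940).

13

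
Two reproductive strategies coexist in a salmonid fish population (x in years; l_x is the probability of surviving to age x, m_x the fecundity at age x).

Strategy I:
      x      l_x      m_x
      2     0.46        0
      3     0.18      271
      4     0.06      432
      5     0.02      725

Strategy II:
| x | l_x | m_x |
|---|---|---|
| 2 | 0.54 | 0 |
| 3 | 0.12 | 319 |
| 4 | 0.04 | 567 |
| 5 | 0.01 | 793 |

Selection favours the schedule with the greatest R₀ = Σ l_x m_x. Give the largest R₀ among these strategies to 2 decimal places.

89.20

Strategy I: R₀ = 0.46×0 + 0.18×271 + 0.06×432 + 0.02×725 = 89.2000
Strategy II: R₀ = 0.54×0 + 0.12×319 + 0.04×567 + 0.01×793 = 68.8900
Highest R₀: strategy I with 89.2000.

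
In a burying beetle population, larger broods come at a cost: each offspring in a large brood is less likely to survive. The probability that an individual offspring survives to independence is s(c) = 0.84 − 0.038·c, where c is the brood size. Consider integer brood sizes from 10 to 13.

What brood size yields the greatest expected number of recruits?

11

Expected recruits = c × s(c):
  c=10: 10 × 0.460 = 4.600
  c=11: 11 × 0.422 = 4.642
  c=12: 12 × 0.384 = 4.608
  c=13: 13 × 0.346 = 4.498
Maximum at c = 11 (4.642 recruits).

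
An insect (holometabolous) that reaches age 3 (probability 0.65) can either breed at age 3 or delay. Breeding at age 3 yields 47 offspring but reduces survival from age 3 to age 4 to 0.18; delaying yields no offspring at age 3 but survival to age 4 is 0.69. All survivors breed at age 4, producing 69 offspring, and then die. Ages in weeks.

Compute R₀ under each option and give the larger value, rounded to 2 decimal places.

38.62

breed at age 3: R₀ = 0.65 × (47 + 0.18 × 69) = 0.65 × 59.4200 = 38.6230
delay to age 4: R₀ = 0.65 × (0.69 × 69) = 0.65 × 47.6100 = 30.9465
Higher: breed at age 3 (38.6230).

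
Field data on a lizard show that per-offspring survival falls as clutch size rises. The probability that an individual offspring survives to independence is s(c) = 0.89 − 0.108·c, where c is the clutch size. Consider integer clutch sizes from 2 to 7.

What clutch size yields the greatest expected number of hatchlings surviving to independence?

4

Expected hatchlings surviving to independence = c × s(c):
  c=2: 2 × 0.674 = 1.348
  c=3: 3 × 0.566 = 1.698
  c=4: 4 × 0.458 = 1.832
  c=5: 5 × 0.350 = 1.750
  c=6: 6 × 0.242 = 1.452
  c=7: 7 × 0.134 = 0.938
Maximum at c = 4 (1.832 hatchlings surviving to independence).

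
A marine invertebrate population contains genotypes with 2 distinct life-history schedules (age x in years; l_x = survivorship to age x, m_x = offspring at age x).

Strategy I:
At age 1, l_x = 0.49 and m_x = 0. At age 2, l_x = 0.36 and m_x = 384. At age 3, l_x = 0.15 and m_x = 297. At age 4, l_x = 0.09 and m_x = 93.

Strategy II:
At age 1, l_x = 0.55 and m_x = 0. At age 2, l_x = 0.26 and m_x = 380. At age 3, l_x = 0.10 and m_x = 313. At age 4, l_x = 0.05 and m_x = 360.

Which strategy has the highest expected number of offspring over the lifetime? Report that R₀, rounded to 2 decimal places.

Strategy I: R₀ = 0.49×0 + 0.36×384 + 0.15×297 + 0.09×93 = 191.1600
Strategy II: R₀ = 0.55×0 + 0.26×380 + 0.10×313 + 0.05×360 = 148.1000
Highest R₀: strategy I with 191.1600.

191.16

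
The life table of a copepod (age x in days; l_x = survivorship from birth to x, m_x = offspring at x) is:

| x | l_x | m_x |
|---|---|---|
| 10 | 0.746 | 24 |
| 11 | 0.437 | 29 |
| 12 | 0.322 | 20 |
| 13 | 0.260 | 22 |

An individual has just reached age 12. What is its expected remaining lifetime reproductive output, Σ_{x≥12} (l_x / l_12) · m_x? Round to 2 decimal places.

37.76

l_12 = 0.322. Conditional survival from age 12 to x is l_x / l_12.
  x=12: (0.322/0.322) × 20 = 20.0000
  x=13: (0.260/0.322) × 22 = 17.7640
Sum = 20.0000 + 17.7640 = 37.7640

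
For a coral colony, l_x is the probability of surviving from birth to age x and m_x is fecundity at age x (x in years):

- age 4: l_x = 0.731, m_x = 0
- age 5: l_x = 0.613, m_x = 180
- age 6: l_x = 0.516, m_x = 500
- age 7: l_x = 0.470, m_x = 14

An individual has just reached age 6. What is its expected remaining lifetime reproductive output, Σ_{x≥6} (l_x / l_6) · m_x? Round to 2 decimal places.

l_6 = 0.516. Conditional survival from age 6 to x is l_x / l_6.
  x=6: (0.516/0.516) × 500 = 500.0000
  x=7: (0.470/0.516) × 14 = 12.7519
Sum = 500.0000 + 12.7519 = 512.7519

512.75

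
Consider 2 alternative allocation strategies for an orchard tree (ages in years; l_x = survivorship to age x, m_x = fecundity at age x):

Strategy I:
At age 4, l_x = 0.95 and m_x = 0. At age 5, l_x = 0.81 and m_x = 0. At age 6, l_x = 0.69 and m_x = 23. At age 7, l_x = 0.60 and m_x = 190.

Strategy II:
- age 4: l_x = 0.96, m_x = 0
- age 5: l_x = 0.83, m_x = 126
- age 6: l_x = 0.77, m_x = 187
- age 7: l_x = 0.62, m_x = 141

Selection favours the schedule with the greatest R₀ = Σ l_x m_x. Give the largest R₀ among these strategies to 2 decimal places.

Strategy I: R₀ = 0.95×0 + 0.81×0 + 0.69×23 + 0.60×190 = 129.8700
Strategy II: R₀ = 0.96×0 + 0.83×126 + 0.77×187 + 0.62×141 = 335.9900
Highest R₀: strategy II with 335.9900.

335.99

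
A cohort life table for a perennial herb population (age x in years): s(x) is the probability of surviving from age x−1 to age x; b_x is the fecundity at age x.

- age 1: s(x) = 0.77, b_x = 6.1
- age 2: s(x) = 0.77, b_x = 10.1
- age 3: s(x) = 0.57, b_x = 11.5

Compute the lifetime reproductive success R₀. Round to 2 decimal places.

14.57

Survivorship from birth: l_x = s_1·s_2·…·s_x.
  l_1 = 0.77000
  l_2 = 0.59290
  l_3 = 0.33795
R₀ = Σ l_x b_x:
  age 1: 0.77000 × 6.1 = 4.6970
  age 2: 0.59290 × 10.1 = 5.9883
  age 3: 0.33795 × 11.5 = 3.8864
R₀ = 4.6970 + 5.9883 + 3.8864 = 14.5717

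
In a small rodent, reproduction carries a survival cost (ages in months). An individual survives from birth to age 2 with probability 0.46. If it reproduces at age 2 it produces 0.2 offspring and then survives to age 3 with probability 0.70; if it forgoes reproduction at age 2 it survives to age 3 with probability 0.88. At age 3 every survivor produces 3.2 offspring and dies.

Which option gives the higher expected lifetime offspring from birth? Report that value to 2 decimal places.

1.30

breed at age 2: R₀ = 0.46 × (0.2 + 0.70 × 3.2) = 0.46 × 2.4400 = 1.1224
delay to age 3: R₀ = 0.46 × (0.88 × 3.2) = 0.46 × 2.8160 = 1.2954
Higher: delay to age 3 (1.2954).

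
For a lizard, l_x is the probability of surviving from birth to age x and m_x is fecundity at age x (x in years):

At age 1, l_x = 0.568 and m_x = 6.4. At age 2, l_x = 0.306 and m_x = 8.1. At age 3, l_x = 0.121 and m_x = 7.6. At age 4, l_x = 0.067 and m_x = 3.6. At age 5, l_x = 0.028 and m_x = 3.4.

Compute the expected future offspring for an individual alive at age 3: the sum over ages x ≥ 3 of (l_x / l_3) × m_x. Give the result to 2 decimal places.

10.38

l_3 = 0.121. Conditional survival from age 3 to x is l_x / l_3.
  x=3: (0.121/0.121) × 7.6 = 7.6000
  x=4: (0.067/0.121) × 3.6 = 1.9934
  x=5: (0.028/0.121) × 3.4 = 0.7868
Sum = 7.6000 + 1.9934 + 0.7868 = 10.3802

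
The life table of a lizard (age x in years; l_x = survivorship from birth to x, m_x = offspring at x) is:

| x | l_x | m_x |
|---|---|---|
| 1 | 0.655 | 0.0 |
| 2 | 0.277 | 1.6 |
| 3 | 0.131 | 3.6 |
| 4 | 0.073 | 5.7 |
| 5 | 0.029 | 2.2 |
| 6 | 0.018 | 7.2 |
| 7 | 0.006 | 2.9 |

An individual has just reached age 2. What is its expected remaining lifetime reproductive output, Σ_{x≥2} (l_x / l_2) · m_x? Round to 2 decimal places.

l_2 = 0.277. Conditional survival from age 2 to x is l_x / l_2.
  x=2: (0.277/0.277) × 1.6 = 1.6000
  x=3: (0.131/0.277) × 3.6 = 1.7025
  x=4: (0.073/0.277) × 5.7 = 1.5022
  x=5: (0.029/0.277) × 2.2 = 0.2303
  x=6: (0.018/0.277) × 7.2 = 0.4679
  x=7: (0.006/0.277) × 2.9 = 0.0628
Sum = 1.6000 + 1.7025 + 1.5022 + 0.2303 + 0.4679 + 0.0628 = 5.5657

5.57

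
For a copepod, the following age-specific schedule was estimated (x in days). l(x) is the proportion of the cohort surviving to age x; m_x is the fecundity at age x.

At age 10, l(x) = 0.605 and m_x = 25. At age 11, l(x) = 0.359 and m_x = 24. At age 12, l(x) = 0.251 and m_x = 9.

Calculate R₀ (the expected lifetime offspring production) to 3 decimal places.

26.000

R₀ = Σ l(x) m_x:
  age 10: 0.605 × 25 = 15.1250
  age 11: 0.359 × 24 = 8.6160
  age 12: 0.251 × 9 = 2.2590
R₀ = 15.1250 + 8.6160 + 2.2590 = 26.0000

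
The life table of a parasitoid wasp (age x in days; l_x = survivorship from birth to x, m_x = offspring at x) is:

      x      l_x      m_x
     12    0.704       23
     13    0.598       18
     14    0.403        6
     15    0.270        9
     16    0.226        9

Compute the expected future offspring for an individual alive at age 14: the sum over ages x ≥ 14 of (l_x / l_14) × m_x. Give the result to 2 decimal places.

l_14 = 0.403. Conditional survival from age 14 to x is l_x / l_14.
  x=14: (0.403/0.403) × 6 = 6.0000
  x=15: (0.270/0.403) × 9 = 6.0298
  x=16: (0.226/0.403) × 9 = 5.0471
Sum = 6.0000 + 6.0298 + 5.0471 = 17.0769

17.08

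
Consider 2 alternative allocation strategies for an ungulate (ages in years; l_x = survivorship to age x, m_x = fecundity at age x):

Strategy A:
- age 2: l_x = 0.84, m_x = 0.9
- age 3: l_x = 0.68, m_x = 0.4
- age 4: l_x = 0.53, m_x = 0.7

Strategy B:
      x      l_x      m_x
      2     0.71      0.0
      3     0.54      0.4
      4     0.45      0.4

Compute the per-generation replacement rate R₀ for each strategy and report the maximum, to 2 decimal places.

1.40

Strategy A: R₀ = 0.84×0.9 + 0.68×0.4 + 0.53×0.7 = 1.3990
Strategy B: R₀ = 0.71×0.0 + 0.54×0.4 + 0.45×0.4 = 0.3960
Highest R₀: strategy A with 1.3990.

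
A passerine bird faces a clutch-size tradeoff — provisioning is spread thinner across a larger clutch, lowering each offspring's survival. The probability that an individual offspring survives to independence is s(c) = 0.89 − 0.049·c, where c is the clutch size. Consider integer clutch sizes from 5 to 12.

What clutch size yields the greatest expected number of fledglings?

Expected fledglings = c × s(c):
  c=5: 5 × 0.645 = 3.225
  c=6: 6 × 0.596 = 3.576
  c=7: 7 × 0.547 = 3.829
  c=8: 8 × 0.498 = 3.984
  c=9: 9 × 0.449 = 4.041
  c=10: 10 × 0.400 = 4.000
  c=11: 11 × 0.351 = 3.861
  c=12: 12 × 0.302 = 3.624
Maximum at c = 9 (4.041 fledglings).

9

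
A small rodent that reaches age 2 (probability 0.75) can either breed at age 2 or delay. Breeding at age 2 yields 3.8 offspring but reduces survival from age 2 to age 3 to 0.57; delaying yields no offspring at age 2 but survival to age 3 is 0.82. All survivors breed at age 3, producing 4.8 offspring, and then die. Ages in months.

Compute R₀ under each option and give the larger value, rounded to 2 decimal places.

breed at age 2: R₀ = 0.75 × (3.8 + 0.57 × 4.8) = 0.75 × 6.5360 = 4.9020
delay to age 3: R₀ = 0.75 × (0.82 × 4.8) = 0.75 × 3.9360 = 2.9520
Higher: breed at age 2 (4.9020).

4.90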